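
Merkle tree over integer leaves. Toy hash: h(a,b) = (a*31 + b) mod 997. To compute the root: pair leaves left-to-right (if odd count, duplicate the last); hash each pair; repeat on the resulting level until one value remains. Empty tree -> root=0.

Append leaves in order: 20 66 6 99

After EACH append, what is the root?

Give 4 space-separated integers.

After append 20 (leaves=[20]):
  L0: [20]
  root=20
After append 66 (leaves=[20, 66]):
  L0: [20, 66]
  L1: h(20,66)=(20*31+66)%997=686 -> [686]
  root=686
After append 6 (leaves=[20, 66, 6]):
  L0: [20, 66, 6]
  L1: h(20,66)=(20*31+66)%997=686 h(6,6)=(6*31+6)%997=192 -> [686, 192]
  L2: h(686,192)=(686*31+192)%997=521 -> [521]
  root=521
After append 99 (leaves=[20, 66, 6, 99]):
  L0: [20, 66, 6, 99]
  L1: h(20,66)=(20*31+66)%997=686 h(6,99)=(6*31+99)%997=285 -> [686, 285]
  L2: h(686,285)=(686*31+285)%997=614 -> [614]
  root=614

Answer: 20 686 521 614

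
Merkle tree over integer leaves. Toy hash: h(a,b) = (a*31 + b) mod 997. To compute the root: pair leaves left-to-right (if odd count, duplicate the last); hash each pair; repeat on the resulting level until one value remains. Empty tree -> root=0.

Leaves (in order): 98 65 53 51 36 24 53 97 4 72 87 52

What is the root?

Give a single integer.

Answer: 651

Derivation:
L0: [98, 65, 53, 51, 36, 24, 53, 97, 4, 72, 87, 52]
L1: h(98,65)=(98*31+65)%997=112 h(53,51)=(53*31+51)%997=697 h(36,24)=(36*31+24)%997=143 h(53,97)=(53*31+97)%997=743 h(4,72)=(4*31+72)%997=196 h(87,52)=(87*31+52)%997=755 -> [112, 697, 143, 743, 196, 755]
L2: h(112,697)=(112*31+697)%997=181 h(143,743)=(143*31+743)%997=191 h(196,755)=(196*31+755)%997=849 -> [181, 191, 849]
L3: h(181,191)=(181*31+191)%997=817 h(849,849)=(849*31+849)%997=249 -> [817, 249]
L4: h(817,249)=(817*31+249)%997=651 -> [651]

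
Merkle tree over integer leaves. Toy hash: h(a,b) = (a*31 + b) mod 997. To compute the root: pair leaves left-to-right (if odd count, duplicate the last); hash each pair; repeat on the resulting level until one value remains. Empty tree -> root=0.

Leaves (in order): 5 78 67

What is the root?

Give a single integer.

L0: [5, 78, 67]
L1: h(5,78)=(5*31+78)%997=233 h(67,67)=(67*31+67)%997=150 -> [233, 150]
L2: h(233,150)=(233*31+150)%997=394 -> [394]

Answer: 394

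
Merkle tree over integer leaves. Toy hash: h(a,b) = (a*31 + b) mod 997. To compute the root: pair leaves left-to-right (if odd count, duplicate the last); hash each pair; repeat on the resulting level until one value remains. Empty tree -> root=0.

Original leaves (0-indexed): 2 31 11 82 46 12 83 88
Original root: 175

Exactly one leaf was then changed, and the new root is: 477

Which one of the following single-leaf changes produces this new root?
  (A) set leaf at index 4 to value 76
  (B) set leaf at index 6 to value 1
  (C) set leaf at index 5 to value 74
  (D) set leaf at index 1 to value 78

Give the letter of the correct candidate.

Answer: D

Derivation:
Original leaves: [2, 31, 11, 82, 46, 12, 83, 88]
Target new root: 477
Try each candidate change and compute the resulting root:
Candidate A: set leaf[4] = 76 -> leaves = [2, 31, 11, 82, 76, 12, 83, 88]
  L0: [2, 31, 11, 82, 76, 12, 83, 88]
  L1: h(2,31)=(2*31+31)%997=93 h(11,82)=(11*31+82)%997=423 h(76,12)=(76*31+12)%997=374 h(83,88)=(83*31+88)%997=667 -> [93, 423, 374, 667]
  L2: h(93,423)=(93*31+423)%997=315 h(374,667)=(374*31+667)%997=297 -> [315, 297]
  L3: h(315,297)=(315*31+297)%997=92 -> [92]
  root = 92 != target 477
Candidate B: set leaf[6] = 1 -> leaves = [2, 31, 11, 82, 46, 12, 1, 88]
  L0: [2, 31, 11, 82, 46, 12, 1, 88]
  L1: h(2,31)=(2*31+31)%997=93 h(11,82)=(11*31+82)%997=423 h(46,12)=(46*31+12)%997=441 h(1,88)=(1*31+88)%997=119 -> [93, 423, 441, 119]
  L2: h(93,423)=(93*31+423)%997=315 h(441,119)=(441*31+119)%997=829 -> [315, 829]
  L3: h(315,829)=(315*31+829)%997=624 -> [624]
  root = 624 != target 477
Candidate C: set leaf[5] = 74 -> leaves = [2, 31, 11, 82, 46, 74, 83, 88]
  L0: [2, 31, 11, 82, 46, 74, 83, 88]
  L1: h(2,31)=(2*31+31)%997=93 h(11,82)=(11*31+82)%997=423 h(46,74)=(46*31+74)%997=503 h(83,88)=(83*31+88)%997=667 -> [93, 423, 503, 667]
  L2: h(93,423)=(93*31+423)%997=315 h(503,667)=(503*31+667)%997=308 -> [315, 308]
  L3: h(315,308)=(315*31+308)%997=103 -> [103]
  root = 103 != target 477
Candidate D: set leaf[1] = 78 -> leaves = [2, 78, 11, 82, 46, 12, 83, 88]
  L0: [2, 78, 11, 82, 46, 12, 83, 88]
  L1: h(2,78)=(2*31+78)%997=140 h(11,82)=(11*31+82)%997=423 h(46,12)=(46*31+12)%997=441 h(83,88)=(83*31+88)%997=667 -> [140, 423, 441, 667]
  L2: h(140,423)=(140*31+423)%997=775 h(441,667)=(441*31+667)%997=380 -> [775, 380]
  L3: h(775,380)=(775*31+380)%997=477 -> [477]
  root = 477 == target 477  ** MATCH **
Candidate D produces the target root.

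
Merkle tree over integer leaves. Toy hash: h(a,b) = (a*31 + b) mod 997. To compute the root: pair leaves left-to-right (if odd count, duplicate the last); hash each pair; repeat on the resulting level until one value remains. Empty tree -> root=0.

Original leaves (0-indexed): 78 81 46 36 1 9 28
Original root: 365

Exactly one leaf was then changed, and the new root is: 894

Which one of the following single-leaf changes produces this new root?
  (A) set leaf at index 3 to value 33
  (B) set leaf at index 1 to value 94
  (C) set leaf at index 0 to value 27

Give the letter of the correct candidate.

Answer: B

Derivation:
Original leaves: [78, 81, 46, 36, 1, 9, 28]
Target new root: 894
Try each candidate change and compute the resulting root:
Candidate A: set leaf[3] = 33 -> leaves = [78, 81, 46, 33, 1, 9, 28]
  L0: [78, 81, 46, 33, 1, 9, 28]
  L1: h(78,81)=(78*31+81)%997=505 h(46,33)=(46*31+33)%997=462 h(1,9)=(1*31+9)%997=40 h(28,28)=(28*31+28)%997=896 -> [505, 462, 40, 896]
  L2: h(505,462)=(505*31+462)%997=165 h(40,896)=(40*31+896)%997=142 -> [165, 142]
  L3: h(165,142)=(165*31+142)%997=272 -> [272]
  root = 272 != target 894
Candidate B: set leaf[1] = 94 -> leaves = [78, 94, 46, 36, 1, 9, 28]
  L0: [78, 94, 46, 36, 1, 9, 28]
  L1: h(78,94)=(78*31+94)%997=518 h(46,36)=(46*31+36)%997=465 h(1,9)=(1*31+9)%997=40 h(28,28)=(28*31+28)%997=896 -> [518, 465, 40, 896]
  L2: h(518,465)=(518*31+465)%997=571 h(40,896)=(40*31+896)%997=142 -> [571, 142]
  L3: h(571,142)=(571*31+142)%997=894 -> [894]
  root = 894 == target 894  ** MATCH **
Candidate C: set leaf[0] = 27 -> leaves = [27, 81, 46, 36, 1, 9, 28]
  L0: [27, 81, 46, 36, 1, 9, 28]
  L1: h(27,81)=(27*31+81)%997=918 h(46,36)=(46*31+36)%997=465 h(1,9)=(1*31+9)%997=40 h(28,28)=(28*31+28)%997=896 -> [918, 465, 40, 896]
  L2: h(918,465)=(918*31+465)%997=10 h(40,896)=(40*31+896)%997=142 -> [10, 142]
  L3: h(10,142)=(10*31+142)%997=452 -> [452]
  root = 452 != target 894
Candidate B produces the target root.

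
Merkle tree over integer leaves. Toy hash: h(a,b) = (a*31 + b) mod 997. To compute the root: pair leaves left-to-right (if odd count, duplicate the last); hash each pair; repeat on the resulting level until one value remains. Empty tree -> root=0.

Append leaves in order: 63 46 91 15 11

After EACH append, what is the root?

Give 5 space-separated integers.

After append 63 (leaves=[63]):
  L0: [63]
  root=63
After append 46 (leaves=[63, 46]):
  L0: [63, 46]
  L1: h(63,46)=(63*31+46)%997=5 -> [5]
  root=5
After append 91 (leaves=[63, 46, 91]):
  L0: [63, 46, 91]
  L1: h(63,46)=(63*31+46)%997=5 h(91,91)=(91*31+91)%997=918 -> [5, 918]
  L2: h(5,918)=(5*31+918)%997=76 -> [76]
  root=76
After append 15 (leaves=[63, 46, 91, 15]):
  L0: [63, 46, 91, 15]
  L1: h(63,46)=(63*31+46)%997=5 h(91,15)=(91*31+15)%997=842 -> [5, 842]
  L2: h(5,842)=(5*31+842)%997=0 -> [0]
  root=0
After append 11 (leaves=[63, 46, 91, 15, 11]):
  L0: [63, 46, 91, 15, 11]
  L1: h(63,46)=(63*31+46)%997=5 h(91,15)=(91*31+15)%997=842 h(11,11)=(11*31+11)%997=352 -> [5, 842, 352]
  L2: h(5,842)=(5*31+842)%997=0 h(352,352)=(352*31+352)%997=297 -> [0, 297]
  L3: h(0,297)=(0*31+297)%997=297 -> [297]
  root=297

Answer: 63 5 76 0 297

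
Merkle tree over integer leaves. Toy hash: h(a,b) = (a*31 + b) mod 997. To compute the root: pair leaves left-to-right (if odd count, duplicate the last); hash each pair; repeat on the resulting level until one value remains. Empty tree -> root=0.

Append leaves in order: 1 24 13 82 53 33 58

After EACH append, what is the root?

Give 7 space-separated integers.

Answer: 1 55 127 196 528 885 68

Derivation:
After append 1 (leaves=[1]):
  L0: [1]
  root=1
After append 24 (leaves=[1, 24]):
  L0: [1, 24]
  L1: h(1,24)=(1*31+24)%997=55 -> [55]
  root=55
After append 13 (leaves=[1, 24, 13]):
  L0: [1, 24, 13]
  L1: h(1,24)=(1*31+24)%997=55 h(13,13)=(13*31+13)%997=416 -> [55, 416]
  L2: h(55,416)=(55*31+416)%997=127 -> [127]
  root=127
After append 82 (leaves=[1, 24, 13, 82]):
  L0: [1, 24, 13, 82]
  L1: h(1,24)=(1*31+24)%997=55 h(13,82)=(13*31+82)%997=485 -> [55, 485]
  L2: h(55,485)=(55*31+485)%997=196 -> [196]
  root=196
After append 53 (leaves=[1, 24, 13, 82, 53]):
  L0: [1, 24, 13, 82, 53]
  L1: h(1,24)=(1*31+24)%997=55 h(13,82)=(13*31+82)%997=485 h(53,53)=(53*31+53)%997=699 -> [55, 485, 699]
  L2: h(55,485)=(55*31+485)%997=196 h(699,699)=(699*31+699)%997=434 -> [196, 434]
  L3: h(196,434)=(196*31+434)%997=528 -> [528]
  root=528
After append 33 (leaves=[1, 24, 13, 82, 53, 33]):
  L0: [1, 24, 13, 82, 53, 33]
  L1: h(1,24)=(1*31+24)%997=55 h(13,82)=(13*31+82)%997=485 h(53,33)=(53*31+33)%997=679 -> [55, 485, 679]
  L2: h(55,485)=(55*31+485)%997=196 h(679,679)=(679*31+679)%997=791 -> [196, 791]
  L3: h(196,791)=(196*31+791)%997=885 -> [885]
  root=885
After append 58 (leaves=[1, 24, 13, 82, 53, 33, 58]):
  L0: [1, 24, 13, 82, 53, 33, 58]
  L1: h(1,24)=(1*31+24)%997=55 h(13,82)=(13*31+82)%997=485 h(53,33)=(53*31+33)%997=679 h(58,58)=(58*31+58)%997=859 -> [55, 485, 679, 859]
  L2: h(55,485)=(55*31+485)%997=196 h(679,859)=(679*31+859)%997=971 -> [196, 971]
  L3: h(196,971)=(196*31+971)%997=68 -> [68]
  root=68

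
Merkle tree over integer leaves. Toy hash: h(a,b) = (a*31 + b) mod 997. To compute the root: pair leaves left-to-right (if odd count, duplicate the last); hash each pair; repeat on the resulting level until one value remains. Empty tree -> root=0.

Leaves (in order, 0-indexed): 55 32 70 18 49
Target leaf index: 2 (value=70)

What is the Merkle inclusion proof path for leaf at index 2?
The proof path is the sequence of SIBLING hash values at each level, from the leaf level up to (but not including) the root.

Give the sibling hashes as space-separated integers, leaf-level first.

L0 (leaves): [55, 32, 70, 18, 49], target index=2
L1: h(55,32)=(55*31+32)%997=740 [pair 0] h(70,18)=(70*31+18)%997=194 [pair 1] h(49,49)=(49*31+49)%997=571 [pair 2] -> [740, 194, 571]
  Sibling for proof at L0: 18
L2: h(740,194)=(740*31+194)%997=203 [pair 0] h(571,571)=(571*31+571)%997=326 [pair 1] -> [203, 326]
  Sibling for proof at L1: 740
L3: h(203,326)=(203*31+326)%997=637 [pair 0] -> [637]
  Sibling for proof at L2: 326
Root: 637
Proof path (sibling hashes from leaf to root): [18, 740, 326]

Answer: 18 740 326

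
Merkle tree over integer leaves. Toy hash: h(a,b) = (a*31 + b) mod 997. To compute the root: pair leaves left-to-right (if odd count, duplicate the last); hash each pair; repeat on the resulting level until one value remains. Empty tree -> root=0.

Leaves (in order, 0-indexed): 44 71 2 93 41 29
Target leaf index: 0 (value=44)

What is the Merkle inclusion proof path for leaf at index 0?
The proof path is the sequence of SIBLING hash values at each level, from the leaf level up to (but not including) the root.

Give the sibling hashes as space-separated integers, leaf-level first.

L0 (leaves): [44, 71, 2, 93, 41, 29], target index=0
L1: h(44,71)=(44*31+71)%997=438 [pair 0] h(2,93)=(2*31+93)%997=155 [pair 1] h(41,29)=(41*31+29)%997=303 [pair 2] -> [438, 155, 303]
  Sibling for proof at L0: 71
L2: h(438,155)=(438*31+155)%997=772 [pair 0] h(303,303)=(303*31+303)%997=723 [pair 1] -> [772, 723]
  Sibling for proof at L1: 155
L3: h(772,723)=(772*31+723)%997=727 [pair 0] -> [727]
  Sibling for proof at L2: 723
Root: 727
Proof path (sibling hashes from leaf to root): [71, 155, 723]

Answer: 71 155 723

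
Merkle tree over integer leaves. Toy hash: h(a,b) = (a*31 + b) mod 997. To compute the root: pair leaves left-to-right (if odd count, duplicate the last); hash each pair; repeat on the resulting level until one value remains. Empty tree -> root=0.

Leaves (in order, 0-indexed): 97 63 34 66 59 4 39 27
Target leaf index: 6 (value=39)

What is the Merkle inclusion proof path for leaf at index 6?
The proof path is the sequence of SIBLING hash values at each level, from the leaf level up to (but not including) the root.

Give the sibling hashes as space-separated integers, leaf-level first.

L0 (leaves): [97, 63, 34, 66, 59, 4, 39, 27], target index=6
L1: h(97,63)=(97*31+63)%997=79 [pair 0] h(34,66)=(34*31+66)%997=123 [pair 1] h(59,4)=(59*31+4)%997=836 [pair 2] h(39,27)=(39*31+27)%997=239 [pair 3] -> [79, 123, 836, 239]
  Sibling for proof at L0: 27
L2: h(79,123)=(79*31+123)%997=578 [pair 0] h(836,239)=(836*31+239)%997=233 [pair 1] -> [578, 233]
  Sibling for proof at L1: 836
L3: h(578,233)=(578*31+233)%997=205 [pair 0] -> [205]
  Sibling for proof at L2: 578
Root: 205
Proof path (sibling hashes from leaf to root): [27, 836, 578]

Answer: 27 836 578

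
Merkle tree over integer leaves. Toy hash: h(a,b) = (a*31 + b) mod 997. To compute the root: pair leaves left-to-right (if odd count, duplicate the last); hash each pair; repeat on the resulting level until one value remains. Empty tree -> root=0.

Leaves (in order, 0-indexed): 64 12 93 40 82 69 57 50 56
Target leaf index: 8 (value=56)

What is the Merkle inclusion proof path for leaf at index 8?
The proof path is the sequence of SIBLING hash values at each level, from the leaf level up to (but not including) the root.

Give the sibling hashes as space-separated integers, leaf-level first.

Answer: 56 795 515 818

Derivation:
L0 (leaves): [64, 12, 93, 40, 82, 69, 57, 50, 56], target index=8
L1: h(64,12)=(64*31+12)%997=2 [pair 0] h(93,40)=(93*31+40)%997=929 [pair 1] h(82,69)=(82*31+69)%997=617 [pair 2] h(57,50)=(57*31+50)%997=820 [pair 3] h(56,56)=(56*31+56)%997=795 [pair 4] -> [2, 929, 617, 820, 795]
  Sibling for proof at L0: 56
L2: h(2,929)=(2*31+929)%997=991 [pair 0] h(617,820)=(617*31+820)%997=7 [pair 1] h(795,795)=(795*31+795)%997=515 [pair 2] -> [991, 7, 515]
  Sibling for proof at L1: 795
L3: h(991,7)=(991*31+7)%997=818 [pair 0] h(515,515)=(515*31+515)%997=528 [pair 1] -> [818, 528]
  Sibling for proof at L2: 515
L4: h(818,528)=(818*31+528)%997=961 [pair 0] -> [961]
  Sibling for proof at L3: 818
Root: 961
Proof path (sibling hashes from leaf to root): [56, 795, 515, 818]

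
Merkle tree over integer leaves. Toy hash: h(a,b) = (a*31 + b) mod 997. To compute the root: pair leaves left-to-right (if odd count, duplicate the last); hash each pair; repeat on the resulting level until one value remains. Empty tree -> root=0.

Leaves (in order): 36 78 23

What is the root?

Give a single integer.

L0: [36, 78, 23]
L1: h(36,78)=(36*31+78)%997=197 h(23,23)=(23*31+23)%997=736 -> [197, 736]
L2: h(197,736)=(197*31+736)%997=861 -> [861]

Answer: 861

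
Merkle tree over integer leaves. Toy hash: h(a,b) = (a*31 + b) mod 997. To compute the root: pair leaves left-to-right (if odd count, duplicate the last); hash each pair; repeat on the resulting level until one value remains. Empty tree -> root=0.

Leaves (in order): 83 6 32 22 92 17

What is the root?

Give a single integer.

L0: [83, 6, 32, 22, 92, 17]
L1: h(83,6)=(83*31+6)%997=585 h(32,22)=(32*31+22)%997=17 h(92,17)=(92*31+17)%997=875 -> [585, 17, 875]
L2: h(585,17)=(585*31+17)%997=206 h(875,875)=(875*31+875)%997=84 -> [206, 84]
L3: h(206,84)=(206*31+84)%997=488 -> [488]

Answer: 488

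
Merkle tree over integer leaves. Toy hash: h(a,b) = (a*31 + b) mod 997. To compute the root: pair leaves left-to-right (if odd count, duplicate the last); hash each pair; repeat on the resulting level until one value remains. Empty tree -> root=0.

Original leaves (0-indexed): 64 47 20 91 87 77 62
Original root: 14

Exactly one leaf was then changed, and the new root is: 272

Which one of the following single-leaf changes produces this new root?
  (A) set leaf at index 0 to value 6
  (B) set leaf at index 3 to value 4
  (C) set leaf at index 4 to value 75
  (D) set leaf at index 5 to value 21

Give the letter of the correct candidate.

Answer: D

Derivation:
Original leaves: [64, 47, 20, 91, 87, 77, 62]
Target new root: 272
Try each candidate change and compute the resulting root:
Candidate A: set leaf[0] = 6 -> leaves = [6, 47, 20, 91, 87, 77, 62]
  L0: [6, 47, 20, 91, 87, 77, 62]
  L1: h(6,47)=(6*31+47)%997=233 h(20,91)=(20*31+91)%997=711 h(87,77)=(87*31+77)%997=780 h(62,62)=(62*31+62)%997=987 -> [233, 711, 780, 987]
  L2: h(233,711)=(233*31+711)%997=955 h(780,987)=(780*31+987)%997=242 -> [955, 242]
  L3: h(955,242)=(955*31+242)%997=934 -> [934]
  root = 934 != target 272
Candidate B: set leaf[3] = 4 -> leaves = [64, 47, 20, 4, 87, 77, 62]
  L0: [64, 47, 20, 4, 87, 77, 62]
  L1: h(64,47)=(64*31+47)%997=37 h(20,4)=(20*31+4)%997=624 h(87,77)=(87*31+77)%997=780 h(62,62)=(62*31+62)%997=987 -> [37, 624, 780, 987]
  L2: h(37,624)=(37*31+624)%997=774 h(780,987)=(780*31+987)%997=242 -> [774, 242]
  L3: h(774,242)=(774*31+242)%997=308 -> [308]
  root = 308 != target 272
Candidate C: set leaf[4] = 75 -> leaves = [64, 47, 20, 91, 75, 77, 62]
  L0: [64, 47, 20, 91, 75, 77, 62]
  L1: h(64,47)=(64*31+47)%997=37 h(20,91)=(20*31+91)%997=711 h(75,77)=(75*31+77)%997=408 h(62,62)=(62*31+62)%997=987 -> [37, 711, 408, 987]
  L2: h(37,711)=(37*31+711)%997=861 h(408,987)=(408*31+987)%997=674 -> [861, 674]
  L3: h(861,674)=(861*31+674)%997=446 -> [446]
  root = 446 != target 272
Candidate D: set leaf[5] = 21 -> leaves = [64, 47, 20, 91, 87, 21, 62]
  L0: [64, 47, 20, 91, 87, 21, 62]
  L1: h(64,47)=(64*31+47)%997=37 h(20,91)=(20*31+91)%997=711 h(87,21)=(87*31+21)%997=724 h(62,62)=(62*31+62)%997=987 -> [37, 711, 724, 987]
  L2: h(37,711)=(37*31+711)%997=861 h(724,987)=(724*31+987)%997=500 -> [861, 500]
  L3: h(861,500)=(861*31+500)%997=272 -> [272]
  root = 272 == target 272  ** MATCH **
Candidate D produces the target root.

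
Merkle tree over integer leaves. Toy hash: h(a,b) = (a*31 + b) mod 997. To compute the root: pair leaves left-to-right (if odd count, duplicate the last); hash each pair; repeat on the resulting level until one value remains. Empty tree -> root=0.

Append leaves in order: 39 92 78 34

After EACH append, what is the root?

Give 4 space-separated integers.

Answer: 39 304 953 909

Derivation:
After append 39 (leaves=[39]):
  L0: [39]
  root=39
After append 92 (leaves=[39, 92]):
  L0: [39, 92]
  L1: h(39,92)=(39*31+92)%997=304 -> [304]
  root=304
After append 78 (leaves=[39, 92, 78]):
  L0: [39, 92, 78]
  L1: h(39,92)=(39*31+92)%997=304 h(78,78)=(78*31+78)%997=502 -> [304, 502]
  L2: h(304,502)=(304*31+502)%997=953 -> [953]
  root=953
After append 34 (leaves=[39, 92, 78, 34]):
  L0: [39, 92, 78, 34]
  L1: h(39,92)=(39*31+92)%997=304 h(78,34)=(78*31+34)%997=458 -> [304, 458]
  L2: h(304,458)=(304*31+458)%997=909 -> [909]
  root=909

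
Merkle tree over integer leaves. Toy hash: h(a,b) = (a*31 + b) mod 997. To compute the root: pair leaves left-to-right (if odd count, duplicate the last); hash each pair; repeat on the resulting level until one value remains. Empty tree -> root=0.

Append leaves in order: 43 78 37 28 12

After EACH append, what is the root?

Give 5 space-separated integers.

Answer: 43 414 60 51 908

Derivation:
After append 43 (leaves=[43]):
  L0: [43]
  root=43
After append 78 (leaves=[43, 78]):
  L0: [43, 78]
  L1: h(43,78)=(43*31+78)%997=414 -> [414]
  root=414
After append 37 (leaves=[43, 78, 37]):
  L0: [43, 78, 37]
  L1: h(43,78)=(43*31+78)%997=414 h(37,37)=(37*31+37)%997=187 -> [414, 187]
  L2: h(414,187)=(414*31+187)%997=60 -> [60]
  root=60
After append 28 (leaves=[43, 78, 37, 28]):
  L0: [43, 78, 37, 28]
  L1: h(43,78)=(43*31+78)%997=414 h(37,28)=(37*31+28)%997=178 -> [414, 178]
  L2: h(414,178)=(414*31+178)%997=51 -> [51]
  root=51
After append 12 (leaves=[43, 78, 37, 28, 12]):
  L0: [43, 78, 37, 28, 12]
  L1: h(43,78)=(43*31+78)%997=414 h(37,28)=(37*31+28)%997=178 h(12,12)=(12*31+12)%997=384 -> [414, 178, 384]
  L2: h(414,178)=(414*31+178)%997=51 h(384,384)=(384*31+384)%997=324 -> [51, 324]
  L3: h(51,324)=(51*31+324)%997=908 -> [908]
  root=908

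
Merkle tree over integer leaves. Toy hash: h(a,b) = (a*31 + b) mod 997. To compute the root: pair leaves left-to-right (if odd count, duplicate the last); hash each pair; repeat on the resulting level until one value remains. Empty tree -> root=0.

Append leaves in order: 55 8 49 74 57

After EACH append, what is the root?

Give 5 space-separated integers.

Answer: 55 716 833 858 221

Derivation:
After append 55 (leaves=[55]):
  L0: [55]
  root=55
After append 8 (leaves=[55, 8]):
  L0: [55, 8]
  L1: h(55,8)=(55*31+8)%997=716 -> [716]
  root=716
After append 49 (leaves=[55, 8, 49]):
  L0: [55, 8, 49]
  L1: h(55,8)=(55*31+8)%997=716 h(49,49)=(49*31+49)%997=571 -> [716, 571]
  L2: h(716,571)=(716*31+571)%997=833 -> [833]
  root=833
After append 74 (leaves=[55, 8, 49, 74]):
  L0: [55, 8, 49, 74]
  L1: h(55,8)=(55*31+8)%997=716 h(49,74)=(49*31+74)%997=596 -> [716, 596]
  L2: h(716,596)=(716*31+596)%997=858 -> [858]
  root=858
After append 57 (leaves=[55, 8, 49, 74, 57]):
  L0: [55, 8, 49, 74, 57]
  L1: h(55,8)=(55*31+8)%997=716 h(49,74)=(49*31+74)%997=596 h(57,57)=(57*31+57)%997=827 -> [716, 596, 827]
  L2: h(716,596)=(716*31+596)%997=858 h(827,827)=(827*31+827)%997=542 -> [858, 542]
  L3: h(858,542)=(858*31+542)%997=221 -> [221]
  root=221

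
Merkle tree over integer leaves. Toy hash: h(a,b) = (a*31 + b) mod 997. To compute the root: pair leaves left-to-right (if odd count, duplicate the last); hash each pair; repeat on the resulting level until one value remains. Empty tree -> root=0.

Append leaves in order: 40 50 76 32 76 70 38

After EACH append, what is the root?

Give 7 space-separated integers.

After append 40 (leaves=[40]):
  L0: [40]
  root=40
After append 50 (leaves=[40, 50]):
  L0: [40, 50]
  L1: h(40,50)=(40*31+50)%997=293 -> [293]
  root=293
After append 76 (leaves=[40, 50, 76]):
  L0: [40, 50, 76]
  L1: h(40,50)=(40*31+50)%997=293 h(76,76)=(76*31+76)%997=438 -> [293, 438]
  L2: h(293,438)=(293*31+438)%997=548 -> [548]
  root=548
After append 32 (leaves=[40, 50, 76, 32]):
  L0: [40, 50, 76, 32]
  L1: h(40,50)=(40*31+50)%997=293 h(76,32)=(76*31+32)%997=394 -> [293, 394]
  L2: h(293,394)=(293*31+394)%997=504 -> [504]
  root=504
After append 76 (leaves=[40, 50, 76, 32, 76]):
  L0: [40, 50, 76, 32, 76]
  L1: h(40,50)=(40*31+50)%997=293 h(76,32)=(76*31+32)%997=394 h(76,76)=(76*31+76)%997=438 -> [293, 394, 438]
  L2: h(293,394)=(293*31+394)%997=504 h(438,438)=(438*31+438)%997=58 -> [504, 58]
  L3: h(504,58)=(504*31+58)%997=727 -> [727]
  root=727
After append 70 (leaves=[40, 50, 76, 32, 76, 70]):
  L0: [40, 50, 76, 32, 76, 70]
  L1: h(40,50)=(40*31+50)%997=293 h(76,32)=(76*31+32)%997=394 h(76,70)=(76*31+70)%997=432 -> [293, 394, 432]
  L2: h(293,394)=(293*31+394)%997=504 h(432,432)=(432*31+432)%997=863 -> [504, 863]
  L3: h(504,863)=(504*31+863)%997=535 -> [535]
  root=535
After append 38 (leaves=[40, 50, 76, 32, 76, 70, 38]):
  L0: [40, 50, 76, 32, 76, 70, 38]
  L1: h(40,50)=(40*31+50)%997=293 h(76,32)=(76*31+32)%997=394 h(76,70)=(76*31+70)%997=432 h(38,38)=(38*31+38)%997=219 -> [293, 394, 432, 219]
  L2: h(293,394)=(293*31+394)%997=504 h(432,219)=(432*31+219)%997=650 -> [504, 650]
  L3: h(504,650)=(504*31+650)%997=322 -> [322]
  root=322

Answer: 40 293 548 504 727 535 322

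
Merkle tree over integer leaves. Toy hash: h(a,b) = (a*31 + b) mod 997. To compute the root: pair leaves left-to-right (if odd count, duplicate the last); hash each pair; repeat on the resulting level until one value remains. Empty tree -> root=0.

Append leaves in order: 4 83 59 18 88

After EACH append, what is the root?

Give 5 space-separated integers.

Answer: 4 207 329 288 337

Derivation:
After append 4 (leaves=[4]):
  L0: [4]
  root=4
After append 83 (leaves=[4, 83]):
  L0: [4, 83]
  L1: h(4,83)=(4*31+83)%997=207 -> [207]
  root=207
After append 59 (leaves=[4, 83, 59]):
  L0: [4, 83, 59]
  L1: h(4,83)=(4*31+83)%997=207 h(59,59)=(59*31+59)%997=891 -> [207, 891]
  L2: h(207,891)=(207*31+891)%997=329 -> [329]
  root=329
After append 18 (leaves=[4, 83, 59, 18]):
  L0: [4, 83, 59, 18]
  L1: h(4,83)=(4*31+83)%997=207 h(59,18)=(59*31+18)%997=850 -> [207, 850]
  L2: h(207,850)=(207*31+850)%997=288 -> [288]
  root=288
After append 88 (leaves=[4, 83, 59, 18, 88]):
  L0: [4, 83, 59, 18, 88]
  L1: h(4,83)=(4*31+83)%997=207 h(59,18)=(59*31+18)%997=850 h(88,88)=(88*31+88)%997=822 -> [207, 850, 822]
  L2: h(207,850)=(207*31+850)%997=288 h(822,822)=(822*31+822)%997=382 -> [288, 382]
  L3: h(288,382)=(288*31+382)%997=337 -> [337]
  root=337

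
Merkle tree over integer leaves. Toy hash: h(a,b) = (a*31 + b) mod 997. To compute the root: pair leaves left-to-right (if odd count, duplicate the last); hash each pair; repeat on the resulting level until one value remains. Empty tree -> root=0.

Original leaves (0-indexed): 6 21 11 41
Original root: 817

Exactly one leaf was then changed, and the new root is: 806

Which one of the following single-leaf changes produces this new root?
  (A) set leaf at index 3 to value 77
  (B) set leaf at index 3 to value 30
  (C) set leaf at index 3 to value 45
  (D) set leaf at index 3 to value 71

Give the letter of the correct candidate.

Answer: B

Derivation:
Original leaves: [6, 21, 11, 41]
Target new root: 806
Try each candidate change and compute the resulting root:
Candidate A: set leaf[3] = 77 -> leaves = [6, 21, 11, 77]
  L0: [6, 21, 11, 77]
  L1: h(6,21)=(6*31+21)%997=207 h(11,77)=(11*31+77)%997=418 -> [207, 418]
  L2: h(207,418)=(207*31+418)%997=853 -> [853]
  root = 853 != target 806
Candidate B: set leaf[3] = 30 -> leaves = [6, 21, 11, 30]
  L0: [6, 21, 11, 30]
  L1: h(6,21)=(6*31+21)%997=207 h(11,30)=(11*31+30)%997=371 -> [207, 371]
  L2: h(207,371)=(207*31+371)%997=806 -> [806]
  root = 806 == target 806  ** MATCH **
Candidate C: set leaf[3] = 45 -> leaves = [6, 21, 11, 45]
  L0: [6, 21, 11, 45]
  L1: h(6,21)=(6*31+21)%997=207 h(11,45)=(11*31+45)%997=386 -> [207, 386]
  L2: h(207,386)=(207*31+386)%997=821 -> [821]
  root = 821 != target 806
Candidate D: set leaf[3] = 71 -> leaves = [6, 21, 11, 71]
  L0: [6, 21, 11, 71]
  L1: h(6,21)=(6*31+21)%997=207 h(11,71)=(11*31+71)%997=412 -> [207, 412]
  L2: h(207,412)=(207*31+412)%997=847 -> [847]
  root = 847 != target 806
Candidate B produces the target root.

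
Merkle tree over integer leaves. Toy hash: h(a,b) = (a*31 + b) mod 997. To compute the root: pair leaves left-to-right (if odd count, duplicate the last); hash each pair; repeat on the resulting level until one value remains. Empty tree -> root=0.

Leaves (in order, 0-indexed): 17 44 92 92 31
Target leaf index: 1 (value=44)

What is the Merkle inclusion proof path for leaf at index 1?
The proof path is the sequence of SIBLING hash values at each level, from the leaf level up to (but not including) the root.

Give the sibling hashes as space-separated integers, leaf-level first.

Answer: 17 950 837

Derivation:
L0 (leaves): [17, 44, 92, 92, 31], target index=1
L1: h(17,44)=(17*31+44)%997=571 [pair 0] h(92,92)=(92*31+92)%997=950 [pair 1] h(31,31)=(31*31+31)%997=992 [pair 2] -> [571, 950, 992]
  Sibling for proof at L0: 17
L2: h(571,950)=(571*31+950)%997=705 [pair 0] h(992,992)=(992*31+992)%997=837 [pair 1] -> [705, 837]
  Sibling for proof at L1: 950
L3: h(705,837)=(705*31+837)%997=758 [pair 0] -> [758]
  Sibling for proof at L2: 837
Root: 758
Proof path (sibling hashes from leaf to root): [17, 950, 837]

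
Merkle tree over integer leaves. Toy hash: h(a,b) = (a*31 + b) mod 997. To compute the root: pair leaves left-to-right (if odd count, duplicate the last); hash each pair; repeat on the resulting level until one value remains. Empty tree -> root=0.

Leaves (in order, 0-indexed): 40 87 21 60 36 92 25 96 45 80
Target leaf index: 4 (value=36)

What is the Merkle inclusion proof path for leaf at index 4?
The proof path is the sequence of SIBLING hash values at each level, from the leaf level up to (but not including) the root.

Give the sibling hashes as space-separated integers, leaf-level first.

Answer: 92 871 971 942

Derivation:
L0 (leaves): [40, 87, 21, 60, 36, 92, 25, 96, 45, 80], target index=4
L1: h(40,87)=(40*31+87)%997=330 [pair 0] h(21,60)=(21*31+60)%997=711 [pair 1] h(36,92)=(36*31+92)%997=211 [pair 2] h(25,96)=(25*31+96)%997=871 [pair 3] h(45,80)=(45*31+80)%997=478 [pair 4] -> [330, 711, 211, 871, 478]
  Sibling for proof at L0: 92
L2: h(330,711)=(330*31+711)%997=971 [pair 0] h(211,871)=(211*31+871)%997=433 [pair 1] h(478,478)=(478*31+478)%997=341 [pair 2] -> [971, 433, 341]
  Sibling for proof at L1: 871
L3: h(971,433)=(971*31+433)%997=624 [pair 0] h(341,341)=(341*31+341)%997=942 [pair 1] -> [624, 942]
  Sibling for proof at L2: 971
L4: h(624,942)=(624*31+942)%997=346 [pair 0] -> [346]
  Sibling for proof at L3: 942
Root: 346
Proof path (sibling hashes from leaf to root): [92, 871, 971, 942]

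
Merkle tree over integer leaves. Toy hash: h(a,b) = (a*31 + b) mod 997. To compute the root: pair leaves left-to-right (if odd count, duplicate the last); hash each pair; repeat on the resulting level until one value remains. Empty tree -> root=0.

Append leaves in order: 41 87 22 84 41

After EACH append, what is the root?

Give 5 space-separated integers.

After append 41 (leaves=[41]):
  L0: [41]
  root=41
After append 87 (leaves=[41, 87]):
  L0: [41, 87]
  L1: h(41,87)=(41*31+87)%997=361 -> [361]
  root=361
After append 22 (leaves=[41, 87, 22]):
  L0: [41, 87, 22]
  L1: h(41,87)=(41*31+87)%997=361 h(22,22)=(22*31+22)%997=704 -> [361, 704]
  L2: h(361,704)=(361*31+704)%997=928 -> [928]
  root=928
After append 84 (leaves=[41, 87, 22, 84]):
  L0: [41, 87, 22, 84]
  L1: h(41,87)=(41*31+87)%997=361 h(22,84)=(22*31+84)%997=766 -> [361, 766]
  L2: h(361,766)=(361*31+766)%997=990 -> [990]
  root=990
After append 41 (leaves=[41, 87, 22, 84, 41]):
  L0: [41, 87, 22, 84, 41]
  L1: h(41,87)=(41*31+87)%997=361 h(22,84)=(22*31+84)%997=766 h(41,41)=(41*31+41)%997=315 -> [361, 766, 315]
  L2: h(361,766)=(361*31+766)%997=990 h(315,315)=(315*31+315)%997=110 -> [990, 110]
  L3: h(990,110)=(990*31+110)%997=890 -> [890]
  root=890

Answer: 41 361 928 990 890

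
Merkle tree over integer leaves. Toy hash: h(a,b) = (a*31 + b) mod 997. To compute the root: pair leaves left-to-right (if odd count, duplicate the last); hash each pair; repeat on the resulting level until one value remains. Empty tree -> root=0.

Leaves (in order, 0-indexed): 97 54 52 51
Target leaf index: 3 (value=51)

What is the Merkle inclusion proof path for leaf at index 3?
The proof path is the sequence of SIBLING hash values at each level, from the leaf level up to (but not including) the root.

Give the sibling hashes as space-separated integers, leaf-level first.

L0 (leaves): [97, 54, 52, 51], target index=3
L1: h(97,54)=(97*31+54)%997=70 [pair 0] h(52,51)=(52*31+51)%997=666 [pair 1] -> [70, 666]
  Sibling for proof at L0: 52
L2: h(70,666)=(70*31+666)%997=842 [pair 0] -> [842]
  Sibling for proof at L1: 70
Root: 842
Proof path (sibling hashes from leaf to root): [52, 70]

Answer: 52 70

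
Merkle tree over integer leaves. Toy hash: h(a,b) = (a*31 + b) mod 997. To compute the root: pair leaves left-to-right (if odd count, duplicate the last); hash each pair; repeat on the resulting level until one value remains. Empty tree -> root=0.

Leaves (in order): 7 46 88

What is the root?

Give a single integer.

L0: [7, 46, 88]
L1: h(7,46)=(7*31+46)%997=263 h(88,88)=(88*31+88)%997=822 -> [263, 822]
L2: h(263,822)=(263*31+822)%997=2 -> [2]

Answer: 2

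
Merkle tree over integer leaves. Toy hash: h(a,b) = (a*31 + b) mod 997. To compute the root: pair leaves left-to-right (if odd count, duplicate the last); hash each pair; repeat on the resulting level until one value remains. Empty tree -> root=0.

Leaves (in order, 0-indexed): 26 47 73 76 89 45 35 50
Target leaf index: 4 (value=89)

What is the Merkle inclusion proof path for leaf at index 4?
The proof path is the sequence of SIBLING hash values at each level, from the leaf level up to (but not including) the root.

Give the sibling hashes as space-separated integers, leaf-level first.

Answer: 45 138 866

Derivation:
L0 (leaves): [26, 47, 73, 76, 89, 45, 35, 50], target index=4
L1: h(26,47)=(26*31+47)%997=853 [pair 0] h(73,76)=(73*31+76)%997=345 [pair 1] h(89,45)=(89*31+45)%997=810 [pair 2] h(35,50)=(35*31+50)%997=138 [pair 3] -> [853, 345, 810, 138]
  Sibling for proof at L0: 45
L2: h(853,345)=(853*31+345)%997=866 [pair 0] h(810,138)=(810*31+138)%997=323 [pair 1] -> [866, 323]
  Sibling for proof at L1: 138
L3: h(866,323)=(866*31+323)%997=250 [pair 0] -> [250]
  Sibling for proof at L2: 866
Root: 250
Proof path (sibling hashes from leaf to root): [45, 138, 866]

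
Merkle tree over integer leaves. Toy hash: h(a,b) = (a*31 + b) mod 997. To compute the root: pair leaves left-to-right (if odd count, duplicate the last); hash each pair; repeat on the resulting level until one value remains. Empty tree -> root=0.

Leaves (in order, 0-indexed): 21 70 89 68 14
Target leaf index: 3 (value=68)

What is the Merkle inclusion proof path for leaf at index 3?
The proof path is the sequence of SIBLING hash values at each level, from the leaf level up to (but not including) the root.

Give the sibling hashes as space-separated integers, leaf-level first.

L0 (leaves): [21, 70, 89, 68, 14], target index=3
L1: h(21,70)=(21*31+70)%997=721 [pair 0] h(89,68)=(89*31+68)%997=833 [pair 1] h(14,14)=(14*31+14)%997=448 [pair 2] -> [721, 833, 448]
  Sibling for proof at L0: 89
L2: h(721,833)=(721*31+833)%997=253 [pair 0] h(448,448)=(448*31+448)%997=378 [pair 1] -> [253, 378]
  Sibling for proof at L1: 721
L3: h(253,378)=(253*31+378)%997=245 [pair 0] -> [245]
  Sibling for proof at L2: 378
Root: 245
Proof path (sibling hashes from leaf to root): [89, 721, 378]

Answer: 89 721 378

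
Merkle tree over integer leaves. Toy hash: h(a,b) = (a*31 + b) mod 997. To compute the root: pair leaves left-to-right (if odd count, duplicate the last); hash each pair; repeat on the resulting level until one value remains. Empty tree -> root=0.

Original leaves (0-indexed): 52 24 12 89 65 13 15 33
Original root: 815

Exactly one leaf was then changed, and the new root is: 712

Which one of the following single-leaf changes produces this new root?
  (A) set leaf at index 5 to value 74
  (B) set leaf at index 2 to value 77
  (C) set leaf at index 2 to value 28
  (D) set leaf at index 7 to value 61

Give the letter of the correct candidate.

Original leaves: [52, 24, 12, 89, 65, 13, 15, 33]
Target new root: 712
Try each candidate change and compute the resulting root:
Candidate A: set leaf[5] = 74 -> leaves = [52, 24, 12, 89, 65, 74, 15, 33]
  L0: [52, 24, 12, 89, 65, 74, 15, 33]
  L1: h(52,24)=(52*31+24)%997=639 h(12,89)=(12*31+89)%997=461 h(65,74)=(65*31+74)%997=95 h(15,33)=(15*31+33)%997=498 -> [639, 461, 95, 498]
  L2: h(639,461)=(639*31+461)%997=330 h(95,498)=(95*31+498)%997=452 -> [330, 452]
  L3: h(330,452)=(330*31+452)%997=712 -> [712]
  root = 712 == target 712  ** MATCH **
Candidate B: set leaf[2] = 77 -> leaves = [52, 24, 77, 89, 65, 13, 15, 33]
  L0: [52, 24, 77, 89, 65, 13, 15, 33]
  L1: h(52,24)=(52*31+24)%997=639 h(77,89)=(77*31+89)%997=482 h(65,13)=(65*31+13)%997=34 h(15,33)=(15*31+33)%997=498 -> [639, 482, 34, 498]
  L2: h(639,482)=(639*31+482)%997=351 h(34,498)=(34*31+498)%997=555 -> [351, 555]
  L3: h(351,555)=(351*31+555)%997=469 -> [469]
  root = 469 != target 712
Candidate C: set leaf[2] = 28 -> leaves = [52, 24, 28, 89, 65, 13, 15, 33]
  L0: [52, 24, 28, 89, 65, 13, 15, 33]
  L1: h(52,24)=(52*31+24)%997=639 h(28,89)=(28*31+89)%997=957 h(65,13)=(65*31+13)%997=34 h(15,33)=(15*31+33)%997=498 -> [639, 957, 34, 498]
  L2: h(639,957)=(639*31+957)%997=826 h(34,498)=(34*31+498)%997=555 -> [826, 555]
  L3: h(826,555)=(826*31+555)%997=239 -> [239]
  root = 239 != target 712
Candidate D: set leaf[7] = 61 -> leaves = [52, 24, 12, 89, 65, 13, 15, 61]
  L0: [52, 24, 12, 89, 65, 13, 15, 61]
  L1: h(52,24)=(52*31+24)%997=639 h(12,89)=(12*31+89)%997=461 h(65,13)=(65*31+13)%997=34 h(15,61)=(15*31+61)%997=526 -> [639, 461, 34, 526]
  L2: h(639,461)=(639*31+461)%997=330 h(34,526)=(34*31+526)%997=583 -> [330, 583]
  L3: h(330,583)=(330*31+583)%997=843 -> [843]
  root = 843 != target 712
Candidate A produces the target root.

Answer: A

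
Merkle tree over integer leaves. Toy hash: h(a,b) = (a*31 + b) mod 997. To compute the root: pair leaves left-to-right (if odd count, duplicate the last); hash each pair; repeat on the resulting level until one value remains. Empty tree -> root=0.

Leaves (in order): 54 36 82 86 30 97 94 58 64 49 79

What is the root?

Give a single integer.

L0: [54, 36, 82, 86, 30, 97, 94, 58, 64, 49, 79]
L1: h(54,36)=(54*31+36)%997=713 h(82,86)=(82*31+86)%997=634 h(30,97)=(30*31+97)%997=30 h(94,58)=(94*31+58)%997=978 h(64,49)=(64*31+49)%997=39 h(79,79)=(79*31+79)%997=534 -> [713, 634, 30, 978, 39, 534]
L2: h(713,634)=(713*31+634)%997=803 h(30,978)=(30*31+978)%997=911 h(39,534)=(39*31+534)%997=746 -> [803, 911, 746]
L3: h(803,911)=(803*31+911)%997=879 h(746,746)=(746*31+746)%997=941 -> [879, 941]
L4: h(879,941)=(879*31+941)%997=274 -> [274]

Answer: 274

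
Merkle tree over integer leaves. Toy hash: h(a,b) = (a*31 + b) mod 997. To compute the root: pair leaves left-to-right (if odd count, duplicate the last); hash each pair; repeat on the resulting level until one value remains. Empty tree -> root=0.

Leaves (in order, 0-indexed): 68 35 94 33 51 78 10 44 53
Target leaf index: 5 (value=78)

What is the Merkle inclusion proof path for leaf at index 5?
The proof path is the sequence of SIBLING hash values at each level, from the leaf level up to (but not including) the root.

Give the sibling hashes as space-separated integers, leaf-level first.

L0 (leaves): [68, 35, 94, 33, 51, 78, 10, 44, 53], target index=5
L1: h(68,35)=(68*31+35)%997=149 [pair 0] h(94,33)=(94*31+33)%997=953 [pair 1] h(51,78)=(51*31+78)%997=662 [pair 2] h(10,44)=(10*31+44)%997=354 [pair 3] h(53,53)=(53*31+53)%997=699 [pair 4] -> [149, 953, 662, 354, 699]
  Sibling for proof at L0: 51
L2: h(149,953)=(149*31+953)%997=587 [pair 0] h(662,354)=(662*31+354)%997=936 [pair 1] h(699,699)=(699*31+699)%997=434 [pair 2] -> [587, 936, 434]
  Sibling for proof at L1: 354
L3: h(587,936)=(587*31+936)%997=190 [pair 0] h(434,434)=(434*31+434)%997=927 [pair 1] -> [190, 927]
  Sibling for proof at L2: 587
L4: h(190,927)=(190*31+927)%997=835 [pair 0] -> [835]
  Sibling for proof at L3: 927
Root: 835
Proof path (sibling hashes from leaf to root): [51, 354, 587, 927]

Answer: 51 354 587 927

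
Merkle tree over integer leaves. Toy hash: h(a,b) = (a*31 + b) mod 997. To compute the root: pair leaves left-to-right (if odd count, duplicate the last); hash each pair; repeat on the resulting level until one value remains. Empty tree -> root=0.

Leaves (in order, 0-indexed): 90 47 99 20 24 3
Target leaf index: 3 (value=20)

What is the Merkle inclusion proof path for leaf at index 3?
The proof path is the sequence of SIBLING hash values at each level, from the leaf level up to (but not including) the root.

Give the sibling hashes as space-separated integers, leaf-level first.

L0 (leaves): [90, 47, 99, 20, 24, 3], target index=3
L1: h(90,47)=(90*31+47)%997=843 [pair 0] h(99,20)=(99*31+20)%997=98 [pair 1] h(24,3)=(24*31+3)%997=747 [pair 2] -> [843, 98, 747]
  Sibling for proof at L0: 99
L2: h(843,98)=(843*31+98)%997=309 [pair 0] h(747,747)=(747*31+747)%997=973 [pair 1] -> [309, 973]
  Sibling for proof at L1: 843
L3: h(309,973)=(309*31+973)%997=582 [pair 0] -> [582]
  Sibling for proof at L2: 973
Root: 582
Proof path (sibling hashes from leaf to root): [99, 843, 973]

Answer: 99 843 973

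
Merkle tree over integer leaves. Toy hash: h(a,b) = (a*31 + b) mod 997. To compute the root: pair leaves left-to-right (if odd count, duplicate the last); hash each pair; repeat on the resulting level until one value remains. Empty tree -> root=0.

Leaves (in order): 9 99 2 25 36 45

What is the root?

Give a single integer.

L0: [9, 99, 2, 25, 36, 45]
L1: h(9,99)=(9*31+99)%997=378 h(2,25)=(2*31+25)%997=87 h(36,45)=(36*31+45)%997=164 -> [378, 87, 164]
L2: h(378,87)=(378*31+87)%997=838 h(164,164)=(164*31+164)%997=263 -> [838, 263]
L3: h(838,263)=(838*31+263)%997=319 -> [319]

Answer: 319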